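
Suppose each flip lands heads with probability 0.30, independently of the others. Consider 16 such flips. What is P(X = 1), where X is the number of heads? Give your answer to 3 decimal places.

0.023

X ~ Binomial(n=16, p=0.30).
P(X=1) = C(16,1) · p^1 · (1−p)^15
= 16 · 0.3 · 0.0047476 = 0.02279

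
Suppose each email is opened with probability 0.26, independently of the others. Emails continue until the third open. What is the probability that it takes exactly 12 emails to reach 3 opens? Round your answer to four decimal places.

Y = trial on which the third success occurs; negative binomial, r=3, p=0.26.
P(Y=12) = C(11,2) · p^3 · (1−p)^9
= 55 · 0.017576 · 0.06654 = 0.064323

0.0643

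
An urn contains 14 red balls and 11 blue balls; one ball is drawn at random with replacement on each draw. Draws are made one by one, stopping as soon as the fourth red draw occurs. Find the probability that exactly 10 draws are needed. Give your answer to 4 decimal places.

0.0599

Y = trial on which the fourth success occurs; negative binomial, r=4, p=0.56.
P(Y=10) = C(9,3) · p^4 · (1−p)^6
= 84 · 0.098345 · 0.0072563 = 0.059944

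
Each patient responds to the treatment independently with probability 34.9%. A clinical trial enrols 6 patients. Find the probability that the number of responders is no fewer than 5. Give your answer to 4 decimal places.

X ~ Binomial(6, 0.349); P(X ≥ 5) = Σ C(6,k) p^k (1−p)^(6−k) over k:
  k=5: C(6,5)·0.349^5·0.651^1 = 0.020224
  k=6: C(6,6)·0.349^6·0.651^0 = 0.001807
Total = 0.022031

0.0220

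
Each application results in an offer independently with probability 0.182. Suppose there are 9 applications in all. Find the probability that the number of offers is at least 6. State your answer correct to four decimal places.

0.0018

X ~ Binomial(9, 0.182); P(X ≥ 6) = Σ C(9,k) p^k (1−p)^(9−k) over k:
  k=6: C(9,6)·0.182^6·0.818^3 = 0.001671
  k=7: C(9,7)·0.182^7·0.818^2 = 0.000159
  k=8: C(9,8)·0.182^8·0.818^1 = 0.000009
  k=9: C(9,9)·0.182^9·0.818^0 = 0.000000
Total = 0.001839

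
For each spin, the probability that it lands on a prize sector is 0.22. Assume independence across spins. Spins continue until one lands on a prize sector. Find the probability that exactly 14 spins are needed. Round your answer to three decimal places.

0.009

Geometric (trials to first success), p = 0.22.
P(Y = 14) = (1−p)^13 · p = 0.039558 · 0.22 = 0.00870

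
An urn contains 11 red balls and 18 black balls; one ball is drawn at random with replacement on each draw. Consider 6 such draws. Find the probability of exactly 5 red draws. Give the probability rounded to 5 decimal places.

0.02924

X ~ Binomial(n=6, p=0.379310).
P(X=5) = C(6,5) · p^5 · (1−p)^1
= 6 · 0.0078519 · 0.62069 = 0.0292415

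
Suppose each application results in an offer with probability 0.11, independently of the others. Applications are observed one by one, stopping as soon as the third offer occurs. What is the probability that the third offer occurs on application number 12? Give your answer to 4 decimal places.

0.0256

Y = trial on which the third success occurs; negative binomial, r=3, p=0.11.
P(Y=12) = C(11,2) · p^3 · (1−p)^9
= 55 · 0.001331 · 0.35036 = 0.025648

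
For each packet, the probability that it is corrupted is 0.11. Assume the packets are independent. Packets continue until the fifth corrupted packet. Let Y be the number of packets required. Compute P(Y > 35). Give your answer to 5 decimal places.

Needing more than 35 packets ⇔ fewer than 5 successes in the first 35. With X ~ Binomial(35, 0.11), P(Y > 35) = P(X ≤ 4).
  k=0: C(35,0)·0.11^0·0.89^35 = 0.0169297
  k=1: C(35,1)·0.11^1·0.89^34 = 0.0732354
  k=2: C(35,2)·0.11^2·0.89^33 = 0.1538766
  k=3: C(35,3)·0.11^3·0.89^32 = 0.2092030
  k=4: C(35,4)·0.11^4·0.89^31 = 0.2068524
P(X ≤ 4) = 0.6600971

0.66010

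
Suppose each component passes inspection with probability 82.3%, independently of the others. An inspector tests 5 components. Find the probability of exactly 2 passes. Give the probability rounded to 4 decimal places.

X ~ Binomial(n=5, p=0.823).
P(X=2) = C(5,2) · p^2 · (1−p)^3
= 10 · 0.67733 · 0.0055452 = 0.037559

0.0376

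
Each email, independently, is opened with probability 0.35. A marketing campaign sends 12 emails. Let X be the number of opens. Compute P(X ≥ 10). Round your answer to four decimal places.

0.0008

X ~ Binomial(12, 0.35); P(X ≥ 10) = Σ C(12,k) p^k (1−p)^(12−k) over k:
  k=10: C(12,10)·0.35^10·0.65^2 = 0.000769
  k=11: C(12,11)·0.35^11·0.65^1 = 0.000075
  k=12: C(12,12)·0.35^12·0.65^0 = 0.000003
Total = 0.000848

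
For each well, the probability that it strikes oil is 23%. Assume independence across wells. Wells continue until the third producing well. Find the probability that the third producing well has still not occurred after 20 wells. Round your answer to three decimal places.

0.128

Needing more than 20 wells ⇔ fewer than 3 successes in the first 20. With X ~ Binomial(20, 0.23), P(Y > 20) = P(X ≤ 2).
  k=0: C(20,0)·0.23^0·0.77^20 = 0.00537
  k=1: C(20,1)·0.23^1·0.77^19 = 0.03207
  k=2: C(20,2)·0.23^2·0.77^18 = 0.09100
P(X ≤ 2) = 0.12844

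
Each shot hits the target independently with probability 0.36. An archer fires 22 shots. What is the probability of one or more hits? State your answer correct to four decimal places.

0.9999

P(at least one) = 1 − P(none) = 1 − (1 − 0.36)^22
= 1 − 0.000054 = 0.999946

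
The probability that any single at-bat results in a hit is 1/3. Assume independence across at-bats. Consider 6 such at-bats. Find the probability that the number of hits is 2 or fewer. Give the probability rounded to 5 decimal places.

0.68038

X ~ Binomial(6, 0.333333); P(X ≤ 2) = Σ C(6,k) p^k (1−p)^(6−k) over k:
  k=0: C(6,0)·0.333333^0·0.666667^6 = 0.0877915
  k=1: C(6,1)·0.333333^1·0.666667^5 = 0.2633745
  k=2: C(6,2)·0.333333^2·0.666667^4 = 0.3292181
Total = 0.6803841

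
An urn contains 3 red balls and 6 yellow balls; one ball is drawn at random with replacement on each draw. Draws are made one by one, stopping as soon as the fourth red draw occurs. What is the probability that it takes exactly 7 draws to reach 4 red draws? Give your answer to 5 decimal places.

Y = trial on which the fourth success occurs; negative binomial, r=4, p=0.333333.
P(Y=7) = C(6,3) · p^4 · (1−p)^3
= 20 · 0.012346 · 0.2963 = 0.0731596

0.07316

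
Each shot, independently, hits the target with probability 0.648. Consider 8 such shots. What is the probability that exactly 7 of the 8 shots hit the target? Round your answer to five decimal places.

X ~ Binomial(n=8, p=0.648).
P(X=7) = C(8,7) · p^7 · (1−p)^1
= 8 · 0.047976 · 0.352 = 0.1351007

0.13510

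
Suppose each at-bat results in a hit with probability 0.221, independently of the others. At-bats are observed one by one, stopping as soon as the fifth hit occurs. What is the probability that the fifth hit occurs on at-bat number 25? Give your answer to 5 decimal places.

0.03794

Y = trial on which the fifth success occurs; negative binomial, r=5, p=0.221.
P(Y=25) = C(24,4) · p^5 · (1−p)^20
= 10626 · 0.00052718 · 0.0067725 = 0.0379385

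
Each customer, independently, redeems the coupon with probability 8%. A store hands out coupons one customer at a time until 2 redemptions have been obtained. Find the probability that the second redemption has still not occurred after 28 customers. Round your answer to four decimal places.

0.3326

Needing more than 28 customers ⇔ fewer than 2 successes in the first 28. With X ~ Binomial(28, 0.08), P(Y > 28) = P(X ≤ 1).
  k=0: C(28,0)·0.08^0·0.92^28 = 0.096841
  k=1: C(28,1)·0.08^1·0.92^27 = 0.235787
P(X ≤ 1) = 0.332628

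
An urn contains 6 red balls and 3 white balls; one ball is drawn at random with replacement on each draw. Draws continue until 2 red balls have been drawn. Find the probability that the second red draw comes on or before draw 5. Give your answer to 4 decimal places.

0.9547

Finishing within 5 draws ⇔ at least 2 successes in the first 5. With X ~ Binomial(5, 0.666667), P(Y ≤ 5) = 1 − P(X ≤ 1).
  k=0: C(5,0)·0.666667^0·0.333333^5 = 0.004115
  k=1: C(5,1)·0.666667^1·0.333333^4 = 0.041152
1 − 0.045267 = 0.954733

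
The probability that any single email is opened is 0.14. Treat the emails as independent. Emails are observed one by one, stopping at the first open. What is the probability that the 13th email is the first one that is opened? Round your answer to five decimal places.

0.02291

Geometric (trials to first success), p = 0.14.
P(Y = 13) = (1−p)^12 · p = 0.16367 · 0.14 = 0.0229145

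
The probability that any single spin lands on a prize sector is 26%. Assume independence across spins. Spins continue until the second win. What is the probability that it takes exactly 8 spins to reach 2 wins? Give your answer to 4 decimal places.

Y = trial on which the second success occurs; negative binomial, r=2, p=0.26.
P(Y=8) = C(7,1) · p^2 · (1−p)^6
= 7 · 0.0676 · 0.16421 = 0.077703

0.0777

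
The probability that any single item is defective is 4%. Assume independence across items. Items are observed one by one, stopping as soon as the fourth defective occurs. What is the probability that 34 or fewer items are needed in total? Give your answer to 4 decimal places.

Finishing within 34 items ⇔ at least 4 successes in the first 34. With X ~ Binomial(34, 0.04), P(Y ≤ 34) = 1 − P(X ≤ 3).
  k=0: C(34,0)·0.04^0·0.96^34 = 0.249587
  k=1: C(34,1)·0.04^1·0.96^33 = 0.353582
  k=2: C(34,2)·0.04^2·0.96^32 = 0.243087
  k=3: C(34,3)·0.04^3·0.96^31 = 0.108039
1 − 0.954295 = 0.045705

0.0457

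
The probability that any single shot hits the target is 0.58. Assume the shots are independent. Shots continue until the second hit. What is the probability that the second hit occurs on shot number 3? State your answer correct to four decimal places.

0.2826

Y = trial on which the second success occurs; negative binomial, r=2, p=0.58.
P(Y=3) = C(2,1) · p^2 · (1−p)^1
= 2 · 0.3364 · 0.42 = 0.282576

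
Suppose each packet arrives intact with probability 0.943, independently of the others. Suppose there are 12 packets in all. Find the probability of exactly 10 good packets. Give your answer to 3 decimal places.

X ~ Binomial(n=12, p=0.943).
P(X=10) = C(12,10) · p^10 · (1−p)^2
= 66 · 0.55605 · 0.003249 = 0.11924

0.119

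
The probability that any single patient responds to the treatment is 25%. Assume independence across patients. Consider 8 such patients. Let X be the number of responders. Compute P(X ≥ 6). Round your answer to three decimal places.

X ~ Binomial(8, 0.25); P(X ≥ 6) = Σ C(8,k) p^k (1−p)^(8−k) over k:
  k=6: C(8,6)·0.25^6·0.75^2 = 0.00385
  k=7: C(8,7)·0.25^7·0.75^1 = 0.00037
  k=8: C(8,8)·0.25^8·0.75^0 = 0.00002
Total = 0.00423

0.004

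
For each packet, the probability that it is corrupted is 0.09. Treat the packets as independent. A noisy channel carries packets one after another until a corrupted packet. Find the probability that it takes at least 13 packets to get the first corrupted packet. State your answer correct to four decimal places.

Y = number of packets to the first success; geometric, p = 0.09.
P(Y > 12) = P(first 12 all fail) = (1−p)^12 = 0.322475

0.3225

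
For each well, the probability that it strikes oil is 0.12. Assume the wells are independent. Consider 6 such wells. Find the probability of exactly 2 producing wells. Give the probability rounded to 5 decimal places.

X ~ Binomial(n=6, p=0.12).
P(X=2) = C(6,2) · p^2 · (1−p)^4
= 15 · 0.0144 · 0.5997 = 0.1295342

0.12953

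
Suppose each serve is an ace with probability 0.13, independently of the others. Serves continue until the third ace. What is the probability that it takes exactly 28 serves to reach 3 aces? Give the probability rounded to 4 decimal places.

0.0237

Y = trial on which the third success occurs; negative binomial, r=3, p=0.13.
P(Y=28) = C(27,2) · p^3 · (1−p)^25
= 351 · 0.002197 · 0.03076 = 0.023720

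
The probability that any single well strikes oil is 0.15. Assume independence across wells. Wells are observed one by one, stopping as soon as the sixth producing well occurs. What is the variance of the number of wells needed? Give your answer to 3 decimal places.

Y = total wells until the sixth success; negative binomial with r=6, p=0.15.
Var(Y) = r(1−p)/p² = 6·0.85 / 0.15² = 226.66667

226.667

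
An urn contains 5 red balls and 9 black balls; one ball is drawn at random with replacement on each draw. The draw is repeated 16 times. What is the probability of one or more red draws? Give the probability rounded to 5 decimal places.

0.99915

P(at least one) = 1 − P(none) = 1 − (1 − 0.357143)^16
= 1 − 0.0008508 = 0.9991492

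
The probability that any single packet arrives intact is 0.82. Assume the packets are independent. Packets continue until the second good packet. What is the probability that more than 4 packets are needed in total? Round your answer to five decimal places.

Needing more than 4 packets ⇔ fewer than 2 successes in the first 4. With X ~ Binomial(4, 0.82), P(Y > 4) = P(X ≤ 1).
  k=0: C(4,0)·0.82^0·0.18^4 = 0.0010498
  k=1: C(4,1)·0.82^1·0.18^3 = 0.0191290
P(X ≤ 1) = 0.0201787

0.02018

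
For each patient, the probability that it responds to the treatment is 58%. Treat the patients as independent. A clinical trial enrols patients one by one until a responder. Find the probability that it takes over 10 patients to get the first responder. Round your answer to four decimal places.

Y = number of patients to the first success; geometric, p = 0.58.
P(Y > 10) = P(first 10 all fail) = (1−p)^10 = 0.000171

0.0002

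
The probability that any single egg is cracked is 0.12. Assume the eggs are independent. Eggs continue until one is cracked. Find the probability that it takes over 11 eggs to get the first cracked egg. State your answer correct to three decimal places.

Y = number of eggs to the first success; geometric, p = 0.12.
P(Y > 11) = P(first 11 all fail) = (1−p)^11 = 0.24508

0.245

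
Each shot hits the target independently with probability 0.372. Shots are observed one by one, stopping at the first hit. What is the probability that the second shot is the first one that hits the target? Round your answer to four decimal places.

Geometric (trials to first success), p = 0.372.
P(Y = 2) = (1−p)^1 · p = 0.628 · 0.372 = 0.233616

0.2336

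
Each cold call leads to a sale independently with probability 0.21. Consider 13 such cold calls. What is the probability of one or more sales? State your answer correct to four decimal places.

P(at least one) = 1 − P(none) = 1 − (1 − 0.21)^13
= 1 − 0.046682 = 0.953318

0.9533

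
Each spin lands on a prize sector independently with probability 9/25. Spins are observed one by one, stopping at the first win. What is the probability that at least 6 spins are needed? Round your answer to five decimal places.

Y = number of spins to the first success; geometric, p = 0.36.
P(Y > 5) = P(first 5 all fail) = (1−p)^5 = 0.1073742

0.10737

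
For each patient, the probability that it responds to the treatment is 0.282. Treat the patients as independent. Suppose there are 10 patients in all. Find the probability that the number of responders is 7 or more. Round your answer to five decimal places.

X ~ Binomial(10, 0.282); P(X ≥ 7) = Σ C(10,k) p^k (1−p)^(10−k) over k:
  k=7: C(10,7)·0.282^7·0.718^3 = 0.0062994
  k=8: C(10,8)·0.282^8·0.718^2 = 0.0009278
  k=9: C(10,9)·0.282^9·0.718^1 = 0.0000810
  k=10: C(10,10)·0.282^10·0.718^0 = 0.0000032
Total = 0.0073113

0.00731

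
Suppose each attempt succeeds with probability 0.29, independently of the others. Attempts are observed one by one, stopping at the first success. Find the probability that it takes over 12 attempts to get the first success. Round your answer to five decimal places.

Y = number of attempts to the first success; geometric, p = 0.29.
P(Y > 12) = P(first 12 all fail) = (1−p)^12 = 0.0164097

0.01641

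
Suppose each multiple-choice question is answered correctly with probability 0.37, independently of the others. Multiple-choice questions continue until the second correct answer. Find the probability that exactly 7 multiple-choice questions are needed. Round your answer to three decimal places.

0.082

Y = trial on which the second success occurs; negative binomial, r=2, p=0.37.
P(Y=7) = C(6,1) · p^2 · (1−p)^5
= 6 · 0.1369 · 0.099244 = 0.08152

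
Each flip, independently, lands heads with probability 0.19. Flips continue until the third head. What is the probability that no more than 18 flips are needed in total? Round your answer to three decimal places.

Finishing within 18 flips ⇔ at least 3 successes in the first 18. With X ~ Binomial(18, 0.19), P(Y ≤ 18) = 1 − P(X ≤ 2).
  k=0: C(18,0)·0.19^0·0.81^18 = 0.02253
  k=1: C(18,1)·0.19^1·0.81^17 = 0.09512
  k=2: C(18,2)·0.19^2·0.81^16 = 0.18965
1 − 0.30730 = 0.69270

0.693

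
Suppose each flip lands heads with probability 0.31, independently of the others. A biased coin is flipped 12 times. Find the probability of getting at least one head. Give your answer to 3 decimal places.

0.988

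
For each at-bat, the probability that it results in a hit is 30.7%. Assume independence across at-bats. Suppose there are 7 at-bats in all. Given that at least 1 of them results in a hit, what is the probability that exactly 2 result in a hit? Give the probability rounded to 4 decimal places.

0.3426

X ~ Binomial(7, 0.307). Want P(X=2 | X≥1) = P(X=2) / P(X≥1).
P(X=2) = C(7,2)·0.307^2·0.693^5 = 0.316346
P(X≥1) = 1 − 0.076760 = 0.923240
Ratio = 0.316346 / 0.923240 = 0.342647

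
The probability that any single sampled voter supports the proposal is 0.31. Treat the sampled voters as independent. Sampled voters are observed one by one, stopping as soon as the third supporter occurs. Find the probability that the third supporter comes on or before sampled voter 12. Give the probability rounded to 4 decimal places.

0.7704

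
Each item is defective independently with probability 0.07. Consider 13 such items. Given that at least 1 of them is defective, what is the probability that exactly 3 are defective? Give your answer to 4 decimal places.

X ~ Binomial(13, 0.07). Want P(X=3 | X≥1) = P(X=3) / P(X≥1).
P(X=3) = C(13,3)·0.07^3·0.93^10 = 0.047478
P(X≥1) = 1 − 0.389295 = 0.610705
Ratio = 0.047478 / 0.610705 = 0.077742

0.0777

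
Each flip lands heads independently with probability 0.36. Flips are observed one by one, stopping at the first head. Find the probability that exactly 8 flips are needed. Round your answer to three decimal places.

Geometric (trials to first success), p = 0.36.
P(Y = 8) = (1−p)^7 · p = 0.04398 · 0.36 = 0.01583

0.016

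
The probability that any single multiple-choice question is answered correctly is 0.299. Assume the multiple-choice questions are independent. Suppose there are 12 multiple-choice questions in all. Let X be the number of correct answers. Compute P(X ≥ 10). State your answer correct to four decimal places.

0.0002

X ~ Binomial(12, 0.299); P(X ≥ 10) = Σ C(12,k) p^k (1−p)^(12−k) over k:
  k=10: C(12,10)·0.299^10·0.701^2 = 0.000185
  k=11: C(12,11)·0.299^11·0.701^1 = 0.000014
  k=12: C(12,12)·0.299^12·0.701^0 = 0.000001
Total = 0.000200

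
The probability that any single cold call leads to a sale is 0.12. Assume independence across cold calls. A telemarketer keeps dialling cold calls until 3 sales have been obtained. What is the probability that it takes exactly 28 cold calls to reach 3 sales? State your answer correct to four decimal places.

0.0248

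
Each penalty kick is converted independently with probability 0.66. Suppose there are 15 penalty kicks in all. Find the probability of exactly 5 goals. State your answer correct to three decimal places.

X ~ Binomial(n=15, p=0.66).
P(X=5) = C(15,5) · p^5 · (1−p)^10
= 3003 · 0.12523 · 2.0644e-05 = 0.00776

0.008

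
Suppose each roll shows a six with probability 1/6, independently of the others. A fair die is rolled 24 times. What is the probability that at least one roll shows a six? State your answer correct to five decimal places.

P(at least one) = 1 − P(none) = 1 − (1 − 0.166667)^24
= 1 − 0.0125791 = 0.9874209

0.98742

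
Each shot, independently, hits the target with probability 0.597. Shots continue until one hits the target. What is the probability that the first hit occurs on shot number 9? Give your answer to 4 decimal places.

Geometric (trials to first success), p = 0.597.
P(Y = 9) = (1−p)^8 · p = 0.00069573 · 0.597 = 0.000415

0.0004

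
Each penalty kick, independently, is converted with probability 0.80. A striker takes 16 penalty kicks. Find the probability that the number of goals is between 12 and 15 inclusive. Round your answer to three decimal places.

X ~ Binomial(16, 0.80); P(12 ≤ X ≤ 15) = Σ C(16,k) p^k (1−p)^(16−k) over k:
  k=12: C(16,12)·0.80^12·0.20^4 = 0.20011
  k=13: C(16,13)·0.80^13·0.20^3 = 0.24629
  k=14: C(16,14)·0.80^14·0.20^2 = 0.21111
  k=15: C(16,15)·0.80^15·0.20^1 = 0.11259
Total = 0.77010

0.770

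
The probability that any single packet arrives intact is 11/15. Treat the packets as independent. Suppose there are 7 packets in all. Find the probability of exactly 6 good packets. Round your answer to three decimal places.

0.290

X ~ Binomial(n=7, p=0.733333).
P(X=6) = C(7,6) · p^6 · (1−p)^1
= 7 · 0.15553 · 0.26667 = 0.29032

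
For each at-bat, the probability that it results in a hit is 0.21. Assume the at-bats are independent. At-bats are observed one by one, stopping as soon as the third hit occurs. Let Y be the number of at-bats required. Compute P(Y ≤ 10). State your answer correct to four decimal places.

0.3526

Finishing within 10 at-bats ⇔ at least 3 successes in the first 10. With X ~ Binomial(10, 0.21), P(Y ≤ 10) = 1 − P(X ≤ 2).
  k=0: C(10,0)·0.21^0·0.79^10 = 0.094683
  k=1: C(10,1)·0.21^1·0.79^9 = 0.251688
  k=2: C(10,2)·0.21^2·0.79^8 = 0.301070
1 − 0.647441 = 0.352559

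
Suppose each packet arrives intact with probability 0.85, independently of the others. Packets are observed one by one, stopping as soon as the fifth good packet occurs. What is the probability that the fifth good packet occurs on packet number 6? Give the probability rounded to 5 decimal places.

Y = trial on which the fifth success occurs; negative binomial, r=5, p=0.85.
P(Y=6) = C(5,4) · p^5 · (1−p)^1
= 5 · 0.44371 · 0.15 = 0.3327790

0.33278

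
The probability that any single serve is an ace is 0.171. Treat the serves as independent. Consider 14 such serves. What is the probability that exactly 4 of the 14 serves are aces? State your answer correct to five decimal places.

0.13121

X ~ Binomial(n=14, p=0.171).
P(X=4) = C(14,4) · p^4 · (1−p)^10
= 1001 · 0.00085504 · 0.1533 = 0.1312091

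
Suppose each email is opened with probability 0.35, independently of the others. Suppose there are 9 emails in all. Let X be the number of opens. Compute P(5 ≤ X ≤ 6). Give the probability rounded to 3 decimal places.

X ~ Binomial(9, 0.35); P(5 ≤ X ≤ 6) = Σ C(9,k) p^k (1−p)^(9−k) over k:
  k=5: C(9,5)·0.35^5·0.65^4 = 0.11813
  k=6: C(9,6)·0.35^6·0.65^3 = 0.04241
Total = 0.16054

0.161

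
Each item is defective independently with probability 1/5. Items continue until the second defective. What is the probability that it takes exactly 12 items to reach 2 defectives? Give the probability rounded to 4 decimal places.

0.0472

Y = trial on which the second success occurs; negative binomial, r=2, p=0.20.
P(Y=12) = C(11,1) · p^2 · (1−p)^10
= 11 · 0.04 · 0.10737 = 0.047245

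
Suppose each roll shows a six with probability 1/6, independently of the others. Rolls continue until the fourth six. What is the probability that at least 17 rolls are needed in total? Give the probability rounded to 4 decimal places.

Needing more than 16 rolls ⇔ fewer than 4 successes in the first 16. With X ~ Binomial(16, 0.166667), P(Y > 16) = P(X ≤ 3).
  k=0: C(16,0)·0.166667^0·0.833333^16 = 0.054088
  k=1: C(16,1)·0.166667^1·0.833333^15 = 0.173081
  k=2: C(16,2)·0.166667^2·0.833333^14 = 0.259622
  k=3: C(16,3)·0.166667^3·0.833333^13 = 0.242314
P(X ≤ 3) = 0.729105

0.7291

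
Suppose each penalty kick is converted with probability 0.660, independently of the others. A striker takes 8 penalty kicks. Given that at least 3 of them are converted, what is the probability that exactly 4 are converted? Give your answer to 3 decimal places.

0.181

X ~ Binomial(8, 0.66). Want P(X=4 | X≥3) = P(X=4) / P(X≥3).
P(X=4) = C(8,4)·0.66^4·0.34^4 = 0.17750
P(X≥3) = 1 − 0.00018 − 0.00277 − 0.01884 = 0.97821
Ratio = 0.17750 / 0.97821 = 0.18145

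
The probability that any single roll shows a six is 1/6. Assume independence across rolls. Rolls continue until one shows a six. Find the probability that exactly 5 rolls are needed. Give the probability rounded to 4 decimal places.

Geometric (trials to first success), p = 0.166667.
P(Y = 5) = (1−p)^4 · p = 0.48225 · 0.166667 = 0.080376

0.0804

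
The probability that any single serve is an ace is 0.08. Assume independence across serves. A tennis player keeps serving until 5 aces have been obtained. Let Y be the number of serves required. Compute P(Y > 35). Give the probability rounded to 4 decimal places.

Needing more than 35 serves ⇔ fewer than 5 successes in the first 35. With X ~ Binomial(35, 0.08), P(Y > 35) = P(X ≤ 4).
  k=0: C(35,0)·0.08^0·0.92^35 = 0.054022
  k=1: C(35,1)·0.08^1·0.92^34 = 0.164416
  k=2: C(35,2)·0.08^2·0.92^33 = 0.243050
  k=3: C(35,3)·0.08^3·0.92^32 = 0.232482
  k=4: C(35,4)·0.08^4·0.92^31 = 0.161727
P(X ≤ 4) = 0.855698

0.8557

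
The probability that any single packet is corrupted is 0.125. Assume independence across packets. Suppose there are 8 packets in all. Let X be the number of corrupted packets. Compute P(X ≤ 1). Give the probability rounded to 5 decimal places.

0.73630

X ~ Binomial(8, 0.125); P(X ≤ 1) = Σ C(8,k) p^k (1−p)^(8−k) over k:
  k=0: C(8,0)·0.125^0·0.875^8 = 0.3436089
  k=1: C(8,1)·0.125^1·0.875^7 = 0.3926959
Total = 0.7363048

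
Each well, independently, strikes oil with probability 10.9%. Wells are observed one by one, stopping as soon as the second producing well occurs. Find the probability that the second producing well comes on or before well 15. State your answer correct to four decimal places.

0.4980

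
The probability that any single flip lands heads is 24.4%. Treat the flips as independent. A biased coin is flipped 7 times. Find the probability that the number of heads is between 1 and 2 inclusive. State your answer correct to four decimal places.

X ~ Binomial(7, 0.244); P(1 ≤ X ≤ 2) = Σ C(7,k) p^k (1−p)^(7−k) over k:
  k=1: C(7,1)·0.244^1·0.756^6 = 0.318874
  k=2: C(7,2)·0.244^2·0.756^5 = 0.308751
Total = 0.627624

0.6276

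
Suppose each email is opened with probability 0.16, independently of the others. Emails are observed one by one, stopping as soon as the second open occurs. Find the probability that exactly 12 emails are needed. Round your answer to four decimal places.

0.0493

Y = trial on which the second success occurs; negative binomial, r=2, p=0.16.
P(Y=12) = C(11,1) · p^2 · (1−p)^10
= 11 · 0.0256 · 0.1749 = 0.049252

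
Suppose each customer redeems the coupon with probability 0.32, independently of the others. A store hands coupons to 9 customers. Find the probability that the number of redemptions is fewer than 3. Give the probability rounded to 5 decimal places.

0.41059

X ~ Binomial(9, 0.32); P(X ≤ 2) = Σ C(9,k) p^k (1−p)^(9−k) over k:
  k=0: C(9,0)·0.32^0·0.68^9 = 0.0310871
  k=1: C(9,1)·0.32^1·0.68^8 = 0.1316630
  k=2: C(9,2)·0.32^2·0.68^7 = 0.2478363
Total = 0.4105864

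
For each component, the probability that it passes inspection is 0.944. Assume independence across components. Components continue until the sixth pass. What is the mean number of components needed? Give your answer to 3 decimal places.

Y = total components until the sixth success; negative binomial with r=6, p=0.944.
E[Y] = r / p = 6 / 0.944 = 6.35593

6.356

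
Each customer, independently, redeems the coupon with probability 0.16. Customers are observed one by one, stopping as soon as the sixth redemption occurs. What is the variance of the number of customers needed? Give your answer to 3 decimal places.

196.875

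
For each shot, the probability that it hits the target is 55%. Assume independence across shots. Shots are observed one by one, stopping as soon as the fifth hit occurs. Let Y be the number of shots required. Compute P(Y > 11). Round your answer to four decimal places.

0.1738

Needing more than 11 shots ⇔ fewer than 5 successes in the first 11. With X ~ Binomial(11, 0.55), P(Y > 11) = P(X ≤ 4).
  k=0: C(11,0)·0.55^0·0.45^11 = 0.000153
  k=1: C(11,1)·0.55^1·0.45^10 = 0.002060
  k=2: C(11,2)·0.55^2·0.45^9 = 0.012589
  k=3: C(11,3)·0.55^3·0.45^8 = 0.046161
  k=4: C(11,4)·0.55^4·0.45^7 = 0.112837
P(X ≤ 4) = 0.173800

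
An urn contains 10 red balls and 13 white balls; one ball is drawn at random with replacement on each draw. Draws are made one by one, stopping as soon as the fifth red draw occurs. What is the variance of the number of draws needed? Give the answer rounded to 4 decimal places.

14.9500

Y = total draws until the fifth success; negative binomial with r=5, p=0.434783.
Var(Y) = r(1−p)/p² = 5·0.565217 / 0.434783² = 14.950000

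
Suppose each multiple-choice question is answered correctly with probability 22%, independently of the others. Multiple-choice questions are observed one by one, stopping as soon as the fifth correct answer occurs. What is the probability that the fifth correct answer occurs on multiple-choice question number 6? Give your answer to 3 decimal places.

0.002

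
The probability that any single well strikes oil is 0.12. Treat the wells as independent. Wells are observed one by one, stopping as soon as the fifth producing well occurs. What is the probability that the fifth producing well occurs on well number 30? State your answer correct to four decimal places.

0.0242

Y = trial on which the fifth success occurs; negative binomial, r=5, p=0.12.
P(Y=30) = C(29,4) · p^5 · (1−p)^25
= 23751 · 2.4883e-05 · 0.040932 = 0.024191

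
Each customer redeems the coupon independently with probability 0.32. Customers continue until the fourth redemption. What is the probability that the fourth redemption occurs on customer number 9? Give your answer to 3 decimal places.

Y = trial on which the fourth success occurs; negative binomial, r=4, p=0.32.
P(Y=9) = C(8,3) · p^4 · (1−p)^5
= 56 · 0.010486 · 0.14539 = 0.08538

0.085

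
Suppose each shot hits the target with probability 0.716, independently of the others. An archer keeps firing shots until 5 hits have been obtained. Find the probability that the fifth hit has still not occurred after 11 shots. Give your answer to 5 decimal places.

0.01585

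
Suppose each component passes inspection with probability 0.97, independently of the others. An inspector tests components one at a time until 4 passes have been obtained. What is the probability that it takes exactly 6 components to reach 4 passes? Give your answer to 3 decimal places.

0.008

Y = trial on which the fourth success occurs; negative binomial, r=4, p=0.97.
P(Y=6) = C(5,3) · p^4 · (1−p)^2
= 10 · 0.88529 · 0.0009 = 0.00797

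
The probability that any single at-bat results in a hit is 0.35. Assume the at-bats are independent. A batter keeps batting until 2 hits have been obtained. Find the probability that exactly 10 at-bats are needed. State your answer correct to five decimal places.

0.03513

Y = trial on which the second success occurs; negative binomial, r=2, p=0.35.
P(Y=10) = C(9,1) · p^2 · (1−p)^8
= 9 · 0.1225 · 0.031864 = 0.0351306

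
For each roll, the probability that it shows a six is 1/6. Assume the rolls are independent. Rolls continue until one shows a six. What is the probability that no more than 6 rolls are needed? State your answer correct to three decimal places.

0.665

Y = number of rolls to the first success; geometric, p = 0.166667.
P(Y ≤ 6) = 1 − (1−p)^6 = 1 − 0.33490 = 0.66510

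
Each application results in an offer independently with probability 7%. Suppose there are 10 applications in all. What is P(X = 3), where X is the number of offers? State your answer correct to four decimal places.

X ~ Binomial(n=10, p=0.07).
P(X=3) = C(10,3) · p^3 · (1−p)^7
= 120 · 0.000343 · 0.6017 = 0.024766

0.0248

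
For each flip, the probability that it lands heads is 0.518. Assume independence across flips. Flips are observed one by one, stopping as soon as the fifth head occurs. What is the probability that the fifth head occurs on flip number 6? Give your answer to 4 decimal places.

0.0899

Y = trial on which the fifth success occurs; negative binomial, r=5, p=0.518.
P(Y=6) = C(5,4) · p^5 · (1−p)^1
= 5 · 0.037295 · 0.482 = 0.089881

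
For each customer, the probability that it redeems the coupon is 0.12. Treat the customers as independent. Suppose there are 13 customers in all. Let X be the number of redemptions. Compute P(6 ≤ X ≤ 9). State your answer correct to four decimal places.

X ~ Binomial(13, 0.12); P(6 ≤ X ≤ 9) = Σ C(13,k) p^k (1−p)^(13−k) over k:
  k=6: C(13,6)·0.12^6·0.88^7 = 0.002094
  k=7: C(13,7)·0.12^7·0.88^6 = 0.000286
  k=8: C(13,8)·0.12^8·0.88^5 = 0.000029
  k=9: C(13,9)·0.12^9·0.88^4 = 0.000002
Total = 0.002411

0.0024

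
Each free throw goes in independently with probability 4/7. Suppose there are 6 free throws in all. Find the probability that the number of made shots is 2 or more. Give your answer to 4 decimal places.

X ~ Binomial(6, 0.571429); P(X ≥ 2) = Σ C(6,k) p^k (1−p)^(6−k) over k:
  k=2: C(6,2)·0.571429^2·0.428571^4 = 0.165237
  k=3: C(6,3)·0.571429^3·0.428571^3 = 0.293755
  k=4: C(6,4)·0.571429^4·0.428571^2 = 0.293755
  k=5: C(6,5)·0.571429^5·0.428571^1 = 0.156669
  k=6: C(6,6)·0.571429^6·0.428571^0 = 0.034815
Total = 0.944232

0.9442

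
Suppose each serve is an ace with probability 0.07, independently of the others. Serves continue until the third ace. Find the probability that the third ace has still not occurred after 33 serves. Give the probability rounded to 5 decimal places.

0.59046

Needing more than 33 serves ⇔ fewer than 3 successes in the first 33. With X ~ Binomial(33, 0.07), P(Y > 33) = P(X ≤ 2).
  k=0: C(33,0)·0.07^0·0.93^33 = 0.0911879
  k=1: C(33,1)·0.07^1·0.93^32 = 0.2264990
  k=2: C(33,2)·0.07^2·0.93^31 = 0.2727730
P(X ≤ 2) = 0.5904600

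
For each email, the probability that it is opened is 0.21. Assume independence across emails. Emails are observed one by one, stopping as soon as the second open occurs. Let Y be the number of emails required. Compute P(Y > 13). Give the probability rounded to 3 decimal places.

0.208

Needing more than 13 emails ⇔ fewer than 2 successes in the first 13. With X ~ Binomial(13, 0.21), P(Y > 13) = P(X ≤ 1).
  k=0: C(13,0)·0.21^0·0.79^13 = 0.04668
  k=1: C(13,1)·0.21^1·0.79^12 = 0.16132
P(X ≤ 1) = 0.20800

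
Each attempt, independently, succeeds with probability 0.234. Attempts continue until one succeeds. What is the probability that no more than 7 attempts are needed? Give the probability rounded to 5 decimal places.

0.84526

Y = number of attempts to the first success; geometric, p = 0.234.
P(Y ≤ 7) = 1 − (1−p)^7 = 1 − 0.1547396 = 0.8452604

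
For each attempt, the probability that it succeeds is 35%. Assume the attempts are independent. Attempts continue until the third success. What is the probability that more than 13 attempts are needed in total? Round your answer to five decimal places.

0.11319

Needing more than 13 attempts ⇔ fewer than 3 successes in the first 13. With X ~ Binomial(13, 0.35), P(Y > 13) = P(X ≤ 2).
  k=0: C(13,0)·0.35^0·0.65^13 = 0.0036972
  k=1: C(13,1)·0.35^1·0.65^12 = 0.0258804
  k=2: C(13,2)·0.35^2·0.65^11 = 0.0836137
P(X ≤ 2) = 0.1131914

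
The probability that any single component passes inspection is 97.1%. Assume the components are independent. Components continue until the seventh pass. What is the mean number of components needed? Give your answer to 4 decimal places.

Y = total components until the seventh success; negative binomial with r=7, p=0.971.
E[Y] = r / p = 7 / 0.971 = 7.209063

7.2091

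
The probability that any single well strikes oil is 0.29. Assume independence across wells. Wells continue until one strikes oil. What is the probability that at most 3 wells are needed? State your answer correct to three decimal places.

Y = number of wells to the first success; geometric, p = 0.29.
P(Y ≤ 3) = 1 − (1−p)^3 = 1 − 0.35791 = 0.64209

0.642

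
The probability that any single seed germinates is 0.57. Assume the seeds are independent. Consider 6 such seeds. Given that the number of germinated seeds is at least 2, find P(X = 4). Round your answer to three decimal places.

X ~ Binomial(6, 0.57). Want P(X=4 | X≥2) = P(X=4) / P(X≥2).
P(X=4) = C(6,4)·0.57^4·0.43^2 = 0.29277
P(X≥2) = 1 − 0.00632 − 0.05028 = 0.94340
Ratio = 0.29277 / 0.94340 = 0.31034

0.310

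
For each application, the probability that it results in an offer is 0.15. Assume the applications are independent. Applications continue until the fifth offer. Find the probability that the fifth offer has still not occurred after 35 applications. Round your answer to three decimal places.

0.381

Needing more than 35 applications ⇔ fewer than 5 successes in the first 35. With X ~ Binomial(35, 0.15), P(Y > 35) = P(X ≤ 4).
  k=0: C(35,0)·0.15^0·0.85^35 = 0.00339
  k=1: C(35,1)·0.15^1·0.85^34 = 0.02091
  k=2: C(35,2)·0.15^2·0.85^33 = 0.06274
  k=3: C(35,3)·0.15^3·0.85^32 = 0.12178
  k=4: C(35,4)·0.15^4·0.85^31 = 0.17193
P(X ≤ 4) = 0.38075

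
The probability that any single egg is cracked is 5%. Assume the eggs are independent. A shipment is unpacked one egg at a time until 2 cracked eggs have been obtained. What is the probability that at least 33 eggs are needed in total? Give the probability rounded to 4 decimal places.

Needing more than 32 eggs ⇔ fewer than 2 successes in the first 32. With X ~ Binomial(32, 0.05), P(Y > 32) = P(X ≤ 1).
  k=0: C(32,0)·0.05^0·0.95^32 = 0.193711
  k=1: C(32,1)·0.05^1·0.95^31 = 0.326251
P(X ≤ 1) = 0.519962

0.5200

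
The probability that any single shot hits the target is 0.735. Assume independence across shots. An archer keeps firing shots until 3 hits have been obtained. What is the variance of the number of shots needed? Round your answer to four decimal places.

Y = total shots until the third success; negative binomial with r=3, p=0.735.
Var(Y) = r(1−p)/p² = 3·0.265 / 0.735² = 1.471609

1.4716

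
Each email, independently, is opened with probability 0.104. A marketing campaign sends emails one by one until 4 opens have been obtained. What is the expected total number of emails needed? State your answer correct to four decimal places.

Y = total emails until the fourth success; negative binomial with r=4, p=0.104.
E[Y] = r / p = 4 / 0.104 = 38.461538

38.4615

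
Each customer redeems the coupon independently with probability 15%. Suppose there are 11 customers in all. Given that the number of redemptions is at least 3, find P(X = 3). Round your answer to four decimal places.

0.6860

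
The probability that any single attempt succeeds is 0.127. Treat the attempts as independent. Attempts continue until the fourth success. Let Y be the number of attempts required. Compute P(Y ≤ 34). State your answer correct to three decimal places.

Finishing within 34 attempts ⇔ at least 4 successes in the first 34. With X ~ Binomial(34, 0.127), P(Y ≤ 34) = 1 − P(X ≤ 3).
  k=0: C(34,0)·0.127^0·0.873^34 = 0.00987
  k=1: C(34,1)·0.127^1·0.873^33 = 0.04884
  k=2: C(34,2)·0.127^2·0.873^32 = 0.11723
  k=3: C(34,3)·0.127^3·0.873^31 = 0.18190
1 − 0.35784 = 0.64216

0.642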